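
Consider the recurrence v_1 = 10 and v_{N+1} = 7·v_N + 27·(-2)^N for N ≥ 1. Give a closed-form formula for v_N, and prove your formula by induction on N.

Computing the first terms: v_1 = 10, v_2 = 16, v_3 = 220. This suggests v_N = -3(-2)^N + 4·7^(N - 1).
Base step (N = 1): the formula gives 10 = 10 = v_1.
Inductive step: suppose the statement holds for some i ≥ 1, so v_i = -3(-2)^i + 4·7^(i - 1).
Then v_{i+1} = 7·v_i + 27·(-2)^i = 7·(-3(-2)^i + 4·7^(i - 1)) + 27·(-2)^i = -3(-2)^(i + 1) + 4·7^i = -3(-2)^(i+1) + 4·7^((i+1) - 1),
which is the claimed formula at N = i+1.
This completes the induction.

v_N = -3(-2)^N + 4·7^(N - 1)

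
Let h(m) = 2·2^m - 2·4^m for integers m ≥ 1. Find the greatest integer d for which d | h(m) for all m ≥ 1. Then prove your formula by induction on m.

d = 4

Computing the first values: h(1) = -4 and h(2) = -24; gcd(-4, -24) = 4, so d ≤ 4.
We prove 4 | 2·2^m - 2·4^m for all m ≥ 1 by induction on m.
When m = 1: h(1) = -4 = 4·(-1), so 4 | h(1).
Suppose the result is true for m = j, i.e. 4 | h(j). Then
h(j+1) − 4·h(j) = (2·2^(j+1) - 2·4^(j+1)) − 4·(2·2^j - 2·4^j) = (2)·2^j·(2 − 4) = (-4)·2^j. Since 4 | h(j) by the inductive hypothesis, 4 | 4·h(j); and 4 | -4 since -4 = 4·-1. Therefore 4 | h(j+1).
By the principle of mathematical induction, the result holds for all m ≥ 1.
Therefore the largest such d is 4.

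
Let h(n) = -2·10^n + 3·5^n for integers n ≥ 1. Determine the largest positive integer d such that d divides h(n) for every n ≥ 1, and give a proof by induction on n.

Computing the first values: h(1) = -5 and h(2) = -125; gcd(-5, -125) = 5, so d ≤ 5.
We prove 5 | -2·10^n + 3·5^n for all n ≥ 1 by induction on n.
When n = 1: h(1) = -5 = 5·(-1), so 5 | h(1).
Inductive step: suppose the statement holds for some r ≥ 1, i.e. 5 | h(r). Then
h(r+1) − 10·h(r) = (-2·10^(r+1) + 3·5^(r+1)) − 10·(-2·10^r + 3·5^r) = (3)·5^r·(5 − 10) = (-15)·5^r. Since 5 | h(r) by the inductive hypothesis, 5 | 10·h(r); and 5 | -15 since -15 = 5·-3. Therefore 5 | h(r+1).
By the principle of mathematical induction, the result holds for all n ≥ 1.
Therefore the largest such d is 5.

d = 5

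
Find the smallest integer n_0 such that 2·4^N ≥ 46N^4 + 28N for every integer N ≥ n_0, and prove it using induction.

n_0 = 9

At N = 8: 131072 < 188640, so the inequality fails and n_0 ≥ 9. We prove 2·4^N ≥ 46N^4 + 28N for all N ≥ 9.
Base case (N = 9): 2·4^N = 524288 and 46N^4 + 28N = 302058, so 524288 ≥ 302058.
For the inductive step, assume it holds for an arbitrary r ≥ 9, so 2·4^r ≥ 46r^4 + 28r.
Then 2·4^(r + 1) = 4·(2·4^r) ≥ 4·(46r^4 + 28r).
Also, for r ≥ 9 we have 4·(46r^4 + 28r) ≥ 46(r+1)^4 + 28(r+1), since 4·(46r^4 + 28r) − (46(r+1)^4 + 28(r+1)) = 138r^4 - 184r^3 - 276r^2 - 100r - 74, which is nonnegative for all r ≥ 9.
Combining, 2·4^(r + 1) ≥ 46(r+1)^4 + 28(r+1).
This completes the induction.
Hence the smallest such n_0 is 9.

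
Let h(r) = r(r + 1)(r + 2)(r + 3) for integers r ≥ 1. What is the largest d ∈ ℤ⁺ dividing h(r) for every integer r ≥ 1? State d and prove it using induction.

d = 24

Computing the first values: h(1) = 24 and h(2) = 120; gcd(24, 120) = 24, so d ≤ 24.
We prove 24 | r(r + 1)(r + 2)(r + 3) for all r ≥ 1 by induction on r.
Base step (r = 1): h(1) = 24 = 24·(1), so 24 | h(1).
For the inductive step, assume it holds for an arbitrary m ≥ 1, i.e. 24 | h(m). Then
h(m+1) − h(m) = (m+1)·(m+2)·(m+3)·(m+4) − m·(m+1)·(m+2)·(m+3) = (m+1)·(m+2)·(m+3)·[(m+4) − m] = 4·(m+1)·(m+2)·(m+3). The product of 3 consecutive integers is divisible by (3)! = 6, so h(m+1) − h(m) is divisible by 4·6 = 24. By the inductive hypothesis 24 | h(m), hence 24 | h(m+1).
Hence, by induction on r, the claim holds for every r ≥ 1.
Therefore the largest such d is 24.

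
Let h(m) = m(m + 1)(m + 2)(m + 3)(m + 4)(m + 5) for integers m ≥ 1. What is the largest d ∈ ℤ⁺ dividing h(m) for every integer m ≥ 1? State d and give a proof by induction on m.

d = 720

Computing the first values: h(1) = 720 and h(2) = 5040; gcd(720, 5040) = 720, so d ≤ 720.
We prove 720 | m(m + 1)(m + 2)(m + 3)(m + 4)(m + 5) for all m ≥ 1 by induction on m.
When m = 1: h(1) = 720 = 720·(1), so 720 | h(1).
Inductive step: assume the claim holds for m = j, i.e. 720 | h(j). Then
h(j+1) − h(j) = (j+1)·(j+2)·(j+3)·(j+4)·(j+5)·(j+6) − j·(j+1)·(j+2)·(j+3)·(j+4)·(j+5) = (j+1)·(j+2)·(j+3)·(j+4)·(j+5)·[(j+6) − j] = 6·(j+1)·(j+2)·(j+3)·(j+4)·(j+5). The product of 5 consecutive integers is divisible by (5)! = 120, so h(j+1) − h(j) is divisible by 6·120 = 720. By the inductive hypothesis 720 | h(j), hence 720 | h(j+1).
This completes the induction.
Therefore the largest such d is 720.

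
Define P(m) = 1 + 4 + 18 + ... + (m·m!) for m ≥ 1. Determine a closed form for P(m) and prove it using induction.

P(m) = (m + 1)m! - 1

We claim P(m) = (m + 1)m! - 1 for all m ≥ 1.
Base case (m = 1): P(1) = 1, and the closed form gives 1. They agree.
Suppose the result is true for m = p, so P(p) = (p + 1)p! - 1.
Then P(p+1) = P(p) + ((p + 1)(p + 1)!) = ((p + 1)p! - 1) + ((p + 1)(p + 1)!).
Simplifying, P(p+1) = ((p+1) + 1)(p+1)! - 1,
which is the closed form with m = p+1.
By the principle of mathematical induction, the result holds for all m ≥ 1.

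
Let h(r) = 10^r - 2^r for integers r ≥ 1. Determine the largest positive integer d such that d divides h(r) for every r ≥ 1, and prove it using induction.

Computing the first values: h(1) = 8 and h(2) = 96; gcd(8, 96) = 8, so d ≤ 8.
We prove 8 | 10^r - 2^r for all r ≥ 1 by induction on r.
When r = 1: h(1) = 8 = 8·(1), so 8 | h(1).
Inductive step: assume the claim holds for r = p, i.e. 8 | h(p). Then
10^{p+1} − 2^{p+1} = 10·10^p − 2·2^p = 10·(10^p − 2^p) + (8)·2^p. The first term is divisible by 8 by the inductive hypothesis, and the second term (8)·2^p is divisible by 8 since 8 | 8. Hence 8 | h(p+1).
By induction, the statement is established for all r ≥ 1.
Therefore the largest such d is 8.

d = 8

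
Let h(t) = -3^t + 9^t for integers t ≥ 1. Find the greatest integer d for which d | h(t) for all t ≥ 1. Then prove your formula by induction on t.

Computing the first values: h(1) = 6 and h(2) = 72; gcd(6, 72) = 6, so d ≤ 6.
We prove 6 | -3^t + 9^t for all t ≥ 1 by induction on t.
When t = 1: h(1) = 6 = 6·(1), so 6 | h(1).
Suppose the result is true for t = r, i.e. 6 | h(r). Then
9^{r+1} − 3^{r+1} = 9·9^r − 3·3^r = 9·(9^r − 3^r) + (6)·3^r. The first term is divisible by 6 by the inductive hypothesis, and the second term (6)·3^r is divisible by 6 since 6 | 6. Hence 6 | h(r+1).
By induction, the statement is established for all t ≥ 1.
Therefore the largest such d is 6.

d = 6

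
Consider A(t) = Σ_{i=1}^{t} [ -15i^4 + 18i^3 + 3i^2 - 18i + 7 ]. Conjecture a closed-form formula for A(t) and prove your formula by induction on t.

We claim A(t) = -t(3t^4 + 3t^3 - 5t^2 + 3t + 1) for all t ≥ 1.
When t = 1: A(1) = -5, and the closed form gives -5. They agree.
Inductive step: assume the claim holds for t = i, so A(i) = i(-3i^4 - 3i^3 + 5i^2 - 3i - 1).
Then A(i+1) = A(i) + (-15i^4 - 42i^3 - 33i^2 - 18i - 5) = (i(-3i^4 - 3i^3 + 5i^2 - 3i - 1)) + (-15i^4 - 42i^3 - 33i^2 - 18i - 5).
Simplifying, A(i+1) = -(i + 1)(3i^4 + 15i^3 + 22i^2 + 14i + 5) = -(i+1)(3(i+1)^4 + 3(i+1)^3 - 5(i+1)^2 + 3(i+1) + 1),
which is the closed form with t = i+1.
This completes the induction.

A(t) = -t(3t^4 + 3t^3 - 5t^2 + 3t + 1)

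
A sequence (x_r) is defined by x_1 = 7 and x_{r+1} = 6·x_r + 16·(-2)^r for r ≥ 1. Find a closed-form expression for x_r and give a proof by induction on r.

x_r = (-2)^(r + 1) + 3·6^(r - 1)

Computing the first terms: x_1 = 7, x_2 = 10, x_3 = 124. This suggests x_r = (-2)^(r + 1) + 3·6^(r - 1).
Base step (r = 1): the formula gives 7 = 7 = x_1.
For the inductive step, assume it holds for an arbitrary j ≥ 1, so x_j = (-2)^(j + 1) + 3·6^(j - 1).
Then x_{j+1} = 6·x_j + 16·(-2)^j = 6·((-2)^(j + 1) + 3·6^(j - 1)) + 16·(-2)^j = (-2)^(j + 2) + 3·6^j = (-2)^((j+1) + 1) + 3·6^((j+1) - 1),
which is the claimed formula at r = j+1.
Hence, by induction on r, the claim holds for every r ≥ 1.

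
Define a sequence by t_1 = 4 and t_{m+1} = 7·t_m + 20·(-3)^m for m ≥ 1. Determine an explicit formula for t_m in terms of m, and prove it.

Computing the first terms: t_1 = 4, t_2 = -32, t_3 = -44. This suggests t_m = -2(-3)^m - 2·7^(m - 1).
When m = 1: the formula gives 4 = 4 = t_1.
Inductive step: suppose the statement holds for some k ≥ 1, so t_k = -2(-3)^k - 2·7^(k - 1).
Then t_{k+1} = 7·t_k + 20·(-3)^k = 7·(-2(-3)^k - 2·7^(k - 1)) + 20·(-3)^k = -2(-3)^(k + 1) - 2·7^k = -2(-3)^(k+1) - 2·7^((k+1) - 1),
which is the claimed formula at m = k+1.
By induction, the statement is established for all m ≥ 1.

t_m = -2(-3)^m - 2·7^(m - 1)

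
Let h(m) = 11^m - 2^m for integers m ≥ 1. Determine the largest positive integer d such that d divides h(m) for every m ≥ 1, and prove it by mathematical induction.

d = 9

Computing the first values: h(1) = 9 and h(2) = 117; gcd(9, 117) = 9, so d ≤ 9.
We prove 9 | 11^m - 2^m for all m ≥ 1 by induction on m.
Base step (m = 1): h(1) = 9 = 9·(1), so 9 | h(1).
For the inductive step, assume it holds for an arbitrary r ≥ 1, i.e. 9 | h(r). Then
11^{r+1} − 2^{r+1} = 11·11^r − 2·2^r = 11·(11^r − 2^r) + (9)·2^r. The first term is divisible by 9 by the inductive hypothesis, and the second term (9)·2^r is divisible by 9 since 9 | 9. Hence 9 | h(r+1).
This completes the induction.
Therefore the largest such d is 9.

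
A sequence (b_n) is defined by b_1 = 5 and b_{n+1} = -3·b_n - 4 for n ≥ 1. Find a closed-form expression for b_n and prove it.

Computing the first terms: b_1 = 5, b_2 = -19, b_3 = 53. This suggests b_n = -2(-3)^n - 1.
Base case (n = 1): the formula gives 5 = 5 = b_1.
Inductive step: assume the claim holds for n = m, so b_m = -2(-3)^m - 1.
Then b_{m+1} = -3·b_m - 4 = -3·(-2(-3)^m - 1) - 4 = -2(-3)^(m + 1) - 1,
which is the claimed formula at n = m+1.
Hence, by induction on n, the claim holds for every n ≥ 1.

b_n = -2(-3)^n - 1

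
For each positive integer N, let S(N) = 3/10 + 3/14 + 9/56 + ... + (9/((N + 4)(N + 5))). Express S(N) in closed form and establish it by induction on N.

S(N) = 9N/(5(N + 5))

We claim S(N) = 9N/(5(N + 5)) for all N ≥ 1.
When N = 1: S(1) = 3/10, and the closed form gives 3/10. They agree.
Inductive step: suppose the statement holds for some r ≥ 1, so S(r) = 9r/(5(r + 5)).
Then S(r+1) = S(r) + (9/((r + 5)(r + 6))) = (9r/(5(r + 5))) + (9/((r + 5)(r + 6))).
Simplifying, S(r+1) = 9(r + 1)/(5(r + 6)) = 9(r+1)/(5((r+1) + 5)),
which is the closed form with N = r+1.
By the principle of mathematical induction, the result holds for all N ≥ 1.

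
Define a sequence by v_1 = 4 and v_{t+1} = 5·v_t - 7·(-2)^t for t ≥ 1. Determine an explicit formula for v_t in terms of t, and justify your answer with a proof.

Computing the first terms: v_1 = 4, v_2 = 34, v_3 = 142. This suggests v_t = (-2)^t + 6·5^(t - 1).
Base step (t = 1): the formula gives 4 = 4 = v_1.
For the inductive step, assume it holds for an arbitrary k ≥ 1, so v_k = (-2)^k + 6·5^(k - 1).
Then v_{k+1} = 5·v_k - 7·(-2)^k = 5·((-2)^k + 6·5^(k - 1)) - 7·(-2)^k = (-2)^(k + 1) + 6·5^k = (-2)^(k+1) + 6·5^((k+1) - 1),
which is the claimed formula at t = k+1.
By induction, the statement is established for all t ≥ 1.

v_t = (-2)^t + 6·5^(t - 1)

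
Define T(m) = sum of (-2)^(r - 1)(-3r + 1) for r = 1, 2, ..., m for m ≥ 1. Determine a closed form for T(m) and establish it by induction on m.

We claim T(m) = (-2)^m·m for all m ≥ 1.
Base case (m = 1): T(1) = -2, and the closed form gives -2. They agree.
Inductive step: assume the claim holds for m = r, so T(r) = (-2)^r·r.
Then T(r+1) = T(r) + ((-2)^r(-3r - 2)) = ((-2)^r·r) + ((-2)^r(-3r - 2)).
Simplifying, T(r+1) = (-2)^(r + 1)(r + 1) = (-2)^(r+1)·(r+1),
which is the closed form with m = r+1.
By the principle of mathematical induction, the result holds for all m ≥ 1.

T(m) = (-2)^m·m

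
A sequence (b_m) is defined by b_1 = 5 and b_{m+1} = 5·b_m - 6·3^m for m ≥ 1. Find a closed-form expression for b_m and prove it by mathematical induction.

b_m = 3^(m + 1) - 4·5^(m - 1)

Computing the first terms: b_1 = 5, b_2 = 7, b_3 = -19. This suggests b_m = 3^(m + 1) - 4·5^(m - 1).
When m = 1: the formula gives 5 = 5 = b_1.
Suppose the result is true for m = p, so b_p = 3^(p + 1) - 4·5^(p - 1).
Then b_{p+1} = 5·b_p - 6·3^p = 5·(3^(p + 1) - 4·5^(p - 1)) - 6·3^p = 3^(p + 2) - 4·5^p = 3^((p+1) + 1) - 4·5^((p+1) - 1),
which is the claimed formula at m = p+1.
By the principle of mathematical induction, the result holds for all m ≥ 1.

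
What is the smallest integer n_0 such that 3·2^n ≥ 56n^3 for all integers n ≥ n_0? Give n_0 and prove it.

n_0 = 17

At n = 16: 196608 < 229376, so the inequality fails and n_0 ≥ 17. We prove 3·2^n ≥ 56n^3 for all n ≥ 17.
For the base case n = 17: 3·2^n = 393216 and 56n^3 = 275128, so 393216 ≥ 275128.
Inductive step: assume the claim holds for n = j, so 3·2^j ≥ 56j^3.
Then 3·2^(j + 1) = 2·(3·2^j) ≥ 2·(56j^3).
Also, for j ≥ 17 we have 2·(56j^3) ≥ 56(j+1)^3, since 2 ≥ (1 + 1/j)^3 for all j ≥ 17.
Combining, 3·2^(j + 1) ≥ 56(j+1)^3.
This completes the induction.
Hence the smallest such n_0 is 17.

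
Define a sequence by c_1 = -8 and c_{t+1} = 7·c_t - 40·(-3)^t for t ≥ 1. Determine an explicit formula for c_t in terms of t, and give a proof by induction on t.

Computing the first terms: c_1 = -8, c_2 = 64, c_3 = 88. This suggests c_t = 4(-3)^t + 4·7^(t - 1).
For the base case t = 1: the formula gives -8 = -8 = c_1.
Suppose the result is true for t = i, so c_i = 4(-3)^i + 4·7^(i - 1).
Then c_{i+1} = 7·c_i - 40·(-3)^i = 7·(4(-3)^i + 4·7^(i - 1)) - 40·(-3)^i = 4(-3)^(i + 1) + 4·7^i = 4(-3)^(i+1) + 4·7^((i+1) - 1),
which is the claimed formula at t = i+1.
Hence, by induction on t, the claim holds for every t ≥ 1.

c_t = 4(-3)^t + 4·7^(t - 1)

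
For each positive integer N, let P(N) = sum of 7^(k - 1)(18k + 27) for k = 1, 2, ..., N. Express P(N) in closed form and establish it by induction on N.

We claim P(N) = 7^N(3N + 4) - 4 for all N ≥ 1.
Base case (N = 1): P(1) = 45, and the closed form gives 45. They agree.
Suppose the result is true for N = k, so P(k) = 7^k(3k + 4) - 4.
Then P(k+1) = P(k) + (7^k(18k + 45)) = (7^k(3k + 4) - 4) + (7^k(18k + 45)).
Simplifying, P(k+1) = 21·7^k·k + 49·7^k - 4 = 7^(k+1)(3(k+1) + 4) - 4,
which is the closed form with N = k+1.
By induction, the statement is established for all N ≥ 1.

P(N) = 7^N(3N + 4) - 4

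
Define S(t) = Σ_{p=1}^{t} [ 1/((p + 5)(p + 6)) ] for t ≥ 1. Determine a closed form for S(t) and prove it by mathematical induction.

S(t) = t/(6(t + 6))

We claim S(t) = t/(6(t + 6)) for all t ≥ 1.
Base step (t = 1): S(1) = 1/42, and the closed form gives 1/42. They agree.
For the inductive step, assume it holds for an arbitrary p ≥ 1, so S(p) = p/(6(p + 6)).
Then S(p+1) = S(p) + (1/((p + 6)(p + 7))) = (p/(6(p + 6))) + (1/((p + 6)(p + 7))).
Simplifying, S(p+1) = (p + 1)/(6(p + 7)) = (p+1)/(6((p+1) + 6)),
which is the closed form with t = p+1.
This completes the induction.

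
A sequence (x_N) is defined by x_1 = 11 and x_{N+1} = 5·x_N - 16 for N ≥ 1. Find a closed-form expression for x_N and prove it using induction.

x_N = 7·5^(N - 1) + 4

Computing the first terms: x_1 = 11, x_2 = 39, x_3 = 179. This suggests x_N = 7·5^(N - 1) + 4.
For the base case N = 1: the formula gives 11 = 11 = x_1.
Suppose the result is true for N = p, so x_p = 7·5^(p - 1) + 4.
Then x_{p+1} = 5·x_p - 16 = 5·(7·5^(p - 1) + 4) - 16 = 7·5^p + 4 = 7·5^((p+1) - 1) + 4,
which is the claimed formula at N = p+1.
By induction, the statement is established for all N ≥ 1.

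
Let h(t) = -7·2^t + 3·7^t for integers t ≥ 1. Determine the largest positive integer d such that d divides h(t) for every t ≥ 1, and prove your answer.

Computing the first values: h(1) = 7 and h(2) = 119; gcd(7, 119) = 7, so d ≤ 7.
We prove 7 | -7·2^t + 3·7^t for all t ≥ 1 by induction on t.
For the base case t = 1: h(1) = 7 = 7·(1), so 7 | h(1).
Inductive step: assume the claim holds for t = k, i.e. 7 | h(k). Then
h(k+1) − 7·h(k) = (-7·2^(k+1) + 3·7^(k+1)) − 7·(-7·2^k + 3·7^k) = (-7)·2^k·(2 − 7) = (35)·2^k. Since 7 | h(k) by the inductive hypothesis, 7 | 7·h(k); and 7 | 35 since 35 = 7·5. Therefore 7 | h(k+1).
Hence, by induction on t, the claim holds for every t ≥ 1.
Therefore the largest such d is 7.

d = 7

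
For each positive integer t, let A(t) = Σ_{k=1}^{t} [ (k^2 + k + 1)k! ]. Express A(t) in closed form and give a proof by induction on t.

We claim A(t) = (t + 1)(t + 1)! - 1 for all t ≥ 1.
Base case (t = 1): A(1) = 3, and the closed form gives 3. They agree.
Suppose the result is true for t = k, so A(k) = (k + 1)(k + 1)! - 1.
Then A(k+1) = A(k) + ((k^2 + 3k + 3)(k + 1)!) = ((k + 1)(k + 1)! - 1) + ((k^2 + 3k + 3)(k + 1)!).
Simplifying, A(k+1) = ((k+1) + 1)((k+1) + 1)! - 1,
which is the closed form with t = k+1.
Hence, by induction on t, the claim holds for every t ≥ 1.

A(t) = (t + 1)(t + 1)! - 1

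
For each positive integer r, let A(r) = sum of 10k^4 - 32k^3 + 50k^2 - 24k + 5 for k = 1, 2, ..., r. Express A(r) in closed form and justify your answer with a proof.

We claim A(r) = r(2r + 1)(r^3 - 2r^2 + 3r + 1) for all r ≥ 1.
For the base case r = 1: A(1) = 9, and the closed form gives 9. They agree.
For the inductive step, assume it holds for an arbitrary k ≥ 1, so A(k) = k(2k^4 - 3k^3 + 4k^2 + 5k + 1).
Then A(k+1) = A(k) + (10k^4 + 8k^3 + 14k^2 + 20k + 9) = (k(2k^4 - 3k^3 + 4k^2 + 5k + 1)) + (10k^4 + 8k^3 + 14k^2 + 20k + 9).
Simplifying, A(k+1) = (k + 1)(2k + 3)(k^3 + k^2 + 2k + 3) = (k+1)(2(k+1) + 1)((k+1)^3 - 2(k+1)^2 + 3(k+1) + 1),
which is the closed form with r = k+1.
This completes the induction.

A(r) = r(2r + 1)(r^3 - 2r^2 + 3r + 1)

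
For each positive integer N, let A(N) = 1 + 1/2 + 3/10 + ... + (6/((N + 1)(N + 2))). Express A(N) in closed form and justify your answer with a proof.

We claim A(N) = 3N/(N + 2) for all N ≥ 1.
Base step (N = 1): A(1) = 1, and the closed form gives 1. They agree.
Inductive step: assume the claim holds for N = j, so A(j) = 3j/(j + 2).
Then A(j+1) = A(j) + (6/((j + 2)(j + 3))) = (3j/(j + 2)) + (6/((j + 2)(j + 3))).
Simplifying, A(j+1) = 3(j + 1)/(j + 3) = 3(j+1)/((j+1) + 2),
which is the closed form with N = j+1.
By induction, the statement is established for all N ≥ 1.

A(N) = 3N/(N + 2)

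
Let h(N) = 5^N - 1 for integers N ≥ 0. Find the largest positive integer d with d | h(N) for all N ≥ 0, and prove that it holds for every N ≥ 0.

Computing the first values: h(0) = 0 and h(1) = 4; gcd(0, 4) = 4, so d ≤ 4.
We prove 4 | 5^N - 1 for all N ≥ 0 by induction on N.
Base case (N = 0): h(0) = 0 = 4·(0), so 4 | h(0).
Suppose the result is true for N = p, i.e. 4 | h(p). Then
h(p+1) = 5^(p+1) - 1 = 5·(5^p - 1) + 4 = 5·h(p) + 4. The first term is divisible by 4 by the inductive hypothesis, and 4 is divisible by 4. Hence 4 | h(p+1).
This completes the induction.
Therefore the largest such d is 4.

d = 4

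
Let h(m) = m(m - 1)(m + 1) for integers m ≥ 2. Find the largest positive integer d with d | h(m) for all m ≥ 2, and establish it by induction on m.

Computing the first values: h(2) = 6 and h(3) = 24; gcd(6, 24) = 6, so d ≤ 6.
We prove 6 | m(m - 1)(m + 1) for all m ≥ 2 by induction on m.
For the base case m = 2: h(2) = 6 = 6·(1), so 6 | h(2).
For the inductive step, assume it holds for an arbitrary r ≥ 2, i.e. 6 | h(r). Then
h(r+1) − h(r) = r·(r+1)·(r+2) − (r-1)·r·(r+1) = r·(r+1)·[(r+2) − (r-1)] = 3·r·(r+1). The product of 2 consecutive integers is divisible by (2)! = 2, so h(r+1) − h(r) is divisible by 3·2 = 6. By the inductive hypothesis 6 | h(r), hence 6 | h(r+1).
By induction, the statement is established for all m ≥ 2.
Therefore the largest such d is 6.

d = 6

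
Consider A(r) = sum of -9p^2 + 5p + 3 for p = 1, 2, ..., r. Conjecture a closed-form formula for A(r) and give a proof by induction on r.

We claim A(r) = -r(3r^2 + 2r - 4) for all r ≥ 1.
Base case (r = 1): A(1) = -1, and the closed form gives -1. They agree.
Suppose the result is true for r = p, so A(p) = p(-3p^2 - 2p + 4).
Then A(p+1) = A(p) + (5p - 9(p + 1)^2 + 8) = (p(-3p^2 - 2p + 4)) + (5p - 9(p + 1)^2 + 8).
Simplifying, A(p+1) = -(p + 1)(3p^2 + 8p + 1) = -(p+1)(3(p+1)^2 + 2(p+1) - 4),
which is the closed form with r = p+1.
By the principle of mathematical induction, the result holds for all r ≥ 1.

A(r) = -r(3r^2 + 2r - 4)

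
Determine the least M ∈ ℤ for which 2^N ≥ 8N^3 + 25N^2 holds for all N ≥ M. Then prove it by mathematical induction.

At N = 14: 16384 < 26852, so the inequality fails and M ≥ 15. We prove 2^N ≥ 8N^3 + 25N^2 for all N ≥ 15.
Base step (N = 15): 2^N = 32768 and 8N^3 + 25N^2 = 32625, so 32768 ≥ 32625.
For the inductive step, assume it holds for an arbitrary p ≥ 15, so 2^p ≥ 8p^3 + 25p^2.
Then 2^(p + 1) = 2·(2^p) ≥ 2·(8p^3 + 25p^2).
Also, for p ≥ 15 we have 2·(8p^3 + 25p^2) ≥ 8(p+1)^3 + 25(p+1)^2, since 2·(8p^3 + 25p^2) − (8(p+1)^3 + 25(p+1)^2) = 8p^3 + p^2 - 74p - 33, which is nonnegative for all p ≥ 15.
Combining, 2^(p + 1) ≥ 8(p+1)^3 + 25(p+1)^2.
Hence, by induction on N, the claim holds for every N ≥ 15.
Hence the smallest such M is 15.

M = 15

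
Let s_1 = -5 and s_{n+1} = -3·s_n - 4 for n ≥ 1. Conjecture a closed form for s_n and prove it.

s_n = -4(-3)^(n - 1) - 1

Computing the first terms: s_1 = -5, s_2 = 11, s_3 = -37. This suggests s_n = -4(-3)^(n - 1) - 1.
When n = 1: the formula gives -5 = -5 = s_1.
Suppose the result is true for n = k, so s_k = -4(-3)^(k - 1) - 1.
Then s_{k+1} = -3·s_k - 4 = -3·(-4(-3)^(k - 1) - 1) - 4 = -4(-3)^k - 1 = -4(-3)^((k+1) - 1) - 1,
which is the claimed formula at n = k+1.
By induction, the statement is established for all n ≥ 1.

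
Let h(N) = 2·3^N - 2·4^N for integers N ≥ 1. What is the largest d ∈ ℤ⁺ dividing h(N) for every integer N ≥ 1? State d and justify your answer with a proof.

Computing the first values: h(1) = -2 and h(2) = -14; gcd(-2, -14) = 2, so d ≤ 2.
We prove 2 | 2·3^N - 2·4^N for all N ≥ 1 by induction on N.
Base case (N = 1): h(1) = -2 = 2·(-1), so 2 | h(1).
Inductive step: assume the claim holds for N = i, i.e. 2 | h(i). Then
h(i+1) − 4·h(i) = (2·3^(i+1) - 2·4^(i+1)) − 4·(2·3^i - 2·4^i) = (2)·3^i·(3 − 4) = (-2)·3^i. Since 2 | h(i) by the inductive hypothesis, 2 | 4·h(i); and 2 | -2 since -2 = 2·-1. Therefore 2 | h(i+1).
This completes the induction.
Therefore the largest such d is 2.

d = 2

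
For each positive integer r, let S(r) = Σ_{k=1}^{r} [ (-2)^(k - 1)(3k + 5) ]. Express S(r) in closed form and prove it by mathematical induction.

S(r) = -(-2)^r(r + 2) + 2

We claim S(r) = -(-2)^r(r + 2) + 2 for all r ≥ 1.
For the base case r = 1: S(1) = 8, and the closed form gives 8. They agree.
For the inductive step, assume it holds for an arbitrary k ≥ 1, so S(k) = -(-2)^k(k + 2) + 2.
Then S(k+1) = S(k) + ((-2)^k(3k + 8)) = (-(-2)^k(k + 2) + 2) + ((-2)^k(3k + 8)).
Simplifying, S(k+1) = 2(-2)^k·k + 6(-2)^k + 2 = -(-2)^(k+1)((k+1) + 2) + 2,
which is the closed form with r = k+1.
By the principle of mathematical induction, the result holds for all r ≥ 1.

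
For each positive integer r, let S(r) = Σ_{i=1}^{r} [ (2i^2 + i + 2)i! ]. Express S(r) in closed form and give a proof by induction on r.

We claim S(r) = (2r + 1)(r + 1)! - 1 for all r ≥ 1.
Base case (r = 1): S(1) = 5, and the closed form gives 5. They agree.
Inductive step: suppose the statement holds for some i ≥ 1, so S(i) = (2i + 1)(i + 1)! - 1.
Then S(i+1) = S(i) + ((2i^2 + 5i + 5)(i + 1)!) = ((2i + 1)(i + 1)! - 1) + ((2i^2 + 5i + 5)(i + 1)!).
Simplifying, S(i+1) = (2(i+1) + 1)((i+1) + 1)! - 1,
which is the closed form with r = i+1.
By induction, the statement is established for all r ≥ 1.

S(r) = (2r + 1)(r + 1)! - 1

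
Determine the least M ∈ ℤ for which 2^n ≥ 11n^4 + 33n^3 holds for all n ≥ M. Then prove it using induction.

M = 22

At n = 21: 2097152 < 2444904, so the inequality fails and M ≥ 22. We prove 2^n ≥ 11n^4 + 33n^3 for all n ≥ 22.
For the base case n = 22: 2^n = 4194304 and 11n^4 + 33n^3 = 2928200, so 4194304 ≥ 2928200.
Suppose the result is true for n = r, so 2^r ≥ 11r^4 + 33r^3.
Then 2^(r + 1) = 2·(2^r) ≥ 2·(11r^4 + 33r^3).
Also, for r ≥ 22 we have 2·(11r^4 + 33r^3) ≥ 11(r+1)^4 + 33(r+1)^3, since 2·(11r^4 + 33r^3) − (11(r+1)^4 + 33(r+1)^3) = 11r^4 - 11r^3 - 165r^2 - 143r - 44, which is nonnegative for all r ≥ 22.
Combining, 2^(r + 1) ≥ 11(r+1)^4 + 33(r+1)^3.
By induction, the statement is established for all n ≥ 22.
Hence the smallest such M is 22.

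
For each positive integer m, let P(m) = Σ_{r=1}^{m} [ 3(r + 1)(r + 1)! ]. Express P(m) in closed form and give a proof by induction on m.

P(m) = 3(m + 2)! - 6

We claim P(m) = 3(m + 2)! - 6 for all m ≥ 1.
When m = 1: P(1) = 12, and the closed form gives 12. They agree.
Suppose the result is true for m = r, so P(r) = 3(r + 2)! - 6.
Then P(r+1) = P(r) + (3(r + 2)(r + 2)!) = (3(r + 2)! - 6) + (3(r + 2)(r + 2)!).
Simplifying, P(r+1) = 3((r+1) + 2)! - 6,
which is the closed form with m = r+1.
Hence, by induction on m, the claim holds for every m ≥ 1.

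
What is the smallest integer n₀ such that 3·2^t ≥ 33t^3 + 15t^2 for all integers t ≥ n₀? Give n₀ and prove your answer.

At t = 15: 98304 < 114750, so the inequality fails and n₀ ≥ 16. We prove 3·2^t ≥ 33t^3 + 15t^2 for all t ≥ 16.
Base step (t = 16): 3·2^t = 196608 and 33t^3 + 15t^2 = 139008, so 196608 ≥ 139008.
Suppose the result is true for t = p, so 3·2^p ≥ 33p^3 + 15p^2.
Then 3·2^(p + 1) = 2·(3·2^p) ≥ 2·(33p^3 + 15p^2).
Also, for p ≥ 16 we have 2·(33p^3 + 15p^2) ≥ 33(p+1)^3 + 15(p+1)^2, since 2·(33p^3 + 15p^2) − (33(p+1)^3 + 15(p+1)^2) = 33p^3 - 84p^2 - 129p - 48, which is nonnegative for all p ≥ 16.
Combining, 3·2^(p + 1) ≥ 33(p+1)^3 + 15(p+1)^2.
Hence, by induction on t, the claim holds for every t ≥ 16.
Hence the smallest such n₀ is 16.

n₀ = 16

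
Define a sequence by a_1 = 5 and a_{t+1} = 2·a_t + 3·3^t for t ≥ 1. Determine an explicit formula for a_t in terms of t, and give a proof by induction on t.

Computing the first terms: a_1 = 5, a_2 = 19, a_3 = 65. This suggests a_t = -2^(t + 1) + 3^(t + 1).
Base step (t = 1): the formula gives 5 = 5 = a_1.
For the inductive step, assume it holds for an arbitrary m ≥ 1, so a_m = -2^(m + 1) + 3^(m + 1).
Then a_{m+1} = 2·a_m + 3·3^m = 2·(-2^(m + 1) + 3^(m + 1)) + 3·3^m = -2^(m + 2) + 3^(m + 2) = -2^((m+1) + 1) + 3^((m+1) + 1),
which is the claimed formula at t = m+1.
By the principle of mathematical induction, the result holds for all t ≥ 1.

a_t = -2^(t + 1) + 3^(t + 1)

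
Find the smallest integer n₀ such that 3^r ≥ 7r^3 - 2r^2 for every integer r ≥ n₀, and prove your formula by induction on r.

n₀ = 8

At r = 7: 2187 < 2303, so the inequality fails and n₀ ≥ 8. We prove 3^r ≥ 7r^3 - 2r^2 for all r ≥ 8.
When r = 8: 3^r = 6561 and 7r^3 - 2r^2 = 3456, so 6561 ≥ 3456.
Inductive step: suppose the statement holds for some p ≥ 8, so 3^p ≥ 7p^3 - 2p^2.
Then 3^(p + 1) = 3·(3^p) ≥ 3·(7p^3 - 2p^2).
Also, for p ≥ 8 we have 3·(7p^3 - 2p^2) ≥ 7(p+1)^3 - 2(p+1)^2, since 3·(7p^3 - 2p^2) − (7(p+1)^3 - 2(p+1)^2) = 14p^3 - 25p^2 - 17p - 5, which is nonnegative for all p ≥ 8.
Combining, 3^(p + 1) ≥ 7(p+1)^3 - 2(p+1)^2.
By induction, the statement is established for all r ≥ 8.
Hence the smallest such n₀ is 8.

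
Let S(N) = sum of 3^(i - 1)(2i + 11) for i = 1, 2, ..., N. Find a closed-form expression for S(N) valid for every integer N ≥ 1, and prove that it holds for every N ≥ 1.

We claim S(N) = 3^N(N + 5) - 5 for all N ≥ 1.
For the base case N = 1: S(1) = 13, and the closed form gives 13. They agree.
Suppose the result is true for N = i, so S(i) = 3^i(i + 5) - 5.
Then S(i+1) = S(i) + (3^i(2i + 13)) = (3^i(i + 5) - 5) + (3^i(2i + 13)).
Simplifying, S(i+1) = 3·3^i·i + 18·3^i - 5 = 3^(i+1)((i+1) + 5) - 5,
which is the closed form with N = i+1.
By the principle of mathematical induction, the result holds for all N ≥ 1.

S(N) = 3^N(N + 5) - 5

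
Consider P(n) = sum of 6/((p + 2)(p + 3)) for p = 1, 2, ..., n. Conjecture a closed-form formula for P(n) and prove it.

We claim P(n) = 2n/(n + 3) for all n ≥ 1.
Base case (n = 1): P(1) = 1/2, and the closed form gives 1/2. They agree.
Inductive step: assume the claim holds for n = p, so P(p) = 2p/(p + 3).
Then P(p+1) = P(p) + (6/((p + 3)(p + 4))) = (2p/(p + 3)) + (6/((p + 3)(p + 4))).
Simplifying, P(p+1) = 2(p + 1)/(p + 4) = 2(p+1)/((p+1) + 3),
which is the closed form with n = p+1.
By the principle of mathematical induction, the result holds for all n ≥ 1.

P(n) = 2n/(n + 3)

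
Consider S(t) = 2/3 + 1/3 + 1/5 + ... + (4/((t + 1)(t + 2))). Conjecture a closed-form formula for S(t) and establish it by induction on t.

S(t) = 2t/(t + 2)

We claim S(t) = 2t/(t + 2) for all t ≥ 1.
For the base case t = 1: S(1) = 2/3, and the closed form gives 2/3. They agree.
For the inductive step, assume it holds for an arbitrary k ≥ 1, so S(k) = 2k/(k + 2).
Then S(k+1) = S(k) + (4/((k + 2)(k + 3))) = (2k/(k + 2)) + (4/((k + 2)(k + 3))).
Simplifying, S(k+1) = 2(k + 1)/(k + 3) = 2(k+1)/((k+1) + 2),
which is the closed form with t = k+1.
By induction, the statement is established for all t ≥ 1.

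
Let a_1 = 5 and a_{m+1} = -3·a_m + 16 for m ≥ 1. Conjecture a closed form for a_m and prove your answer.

a_m = (-3)^(m - 1) + 4

Computing the first terms: a_1 = 5, a_2 = 1, a_3 = 13. This suggests a_m = (-3)^(m - 1) + 4.
For the base case m = 1: the formula gives 5 = 5 = a_1.
Inductive step: assume the claim holds for m = i, so a_i = (-3)^(i - 1) + 4.
Then a_{i+1} = -3·a_i + 16 = -3·((-3)^(i - 1) + 4) + 16 = (-3)^i + 4 = (-3)^((i+1) - 1) + 4,
which is the claimed formula at m = i+1.
By the principle of mathematical induction, the result holds for all m ≥ 1.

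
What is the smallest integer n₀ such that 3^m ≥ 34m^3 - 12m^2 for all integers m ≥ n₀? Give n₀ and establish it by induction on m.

n₀ = 10

At m = 9: 19683 < 23814, so the inequality fails and n₀ ≥ 10. We prove 3^m ≥ 34m^3 - 12m^2 for all m ≥ 10.
For the base case m = 10: 3^m = 59049 and 34m^3 - 12m^2 = 32800, so 59049 ≥ 32800.
Inductive step: suppose the statement holds for some k ≥ 10, so 3^k ≥ 34k^3 - 12k^2.
Then 3^(k + 1) = 3·(3^k) ≥ 3·(34k^3 - 12k^2).
Also, for k ≥ 10 we have 3·(34k^3 - 12k^2) ≥ 34(k+1)^3 - 12(k+1)^2, since 3·(34k^3 - 12k^2) − (34(k+1)^3 - 12(k+1)^2) = 68k^3 - 126k^2 - 78k - 22, which is nonnegative for all k ≥ 10.
Combining, 3^(k + 1) ≥ 34(k+1)^3 - 12(k+1)^2.
Hence, by induction on m, the claim holds for every m ≥ 10.
Hence the smallest such n₀ is 10.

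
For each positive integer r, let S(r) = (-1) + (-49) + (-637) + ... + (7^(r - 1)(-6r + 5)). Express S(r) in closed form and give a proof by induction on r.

S(r) = 7^r(-r + 1) - 1

We claim S(r) = 7^r(-r + 1) - 1 for all r ≥ 1.
Base step (r = 1): S(1) = -1, and the closed form gives -1. They agree.
Suppose the result is true for r = k, so S(k) = 7^k(-k + 1) - 1.
Then S(k+1) = S(k) + (7^k(-6k - 1)) = (7^k(-k + 1) - 1) + (7^k(-6k - 1)).
Simplifying, S(k+1) = -7·7^k·k - 1 = 7^(k+1)(-(k+1) + 1) - 1,
which is the closed form with r = k+1.
By induction, the statement is established for all r ≥ 1.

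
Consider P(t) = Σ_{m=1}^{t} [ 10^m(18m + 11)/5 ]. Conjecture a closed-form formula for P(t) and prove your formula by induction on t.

We claim P(t) = 2·10^t(2t + 1) - 2 for all t ≥ 1.
For the base case t = 1: P(1) = 58, and the closed form gives 58. They agree.
Inductive step: suppose the statement holds for some m ≥ 1, so P(m) = 2·10^m(2m + 1) - 2.
Then P(m+1) = P(m) + (10^m(36m + 58)) = (2·10^m(2m + 1) - 2) + (10^m(36m + 58)).
Simplifying, P(m+1) = 40·10^m·m + 60·10^m - 2 = 2·10^(m+1)(2(m+1) + 1) - 2,
which is the closed form with t = m+1.
This completes the induction.

P(t) = 2·10^t(2t + 1) - 2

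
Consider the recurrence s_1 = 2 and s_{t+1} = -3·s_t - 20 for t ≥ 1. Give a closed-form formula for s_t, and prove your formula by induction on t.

Computing the first terms: s_1 = 2, s_2 = -26, s_3 = 58. This suggests s_t = 7(-3)^(t - 1) - 5.
Base step (t = 1): the formula gives 2 = 2 = s_1.
Inductive step: assume the claim holds for t = j, so s_j = 7(-3)^(j - 1) - 5.
Then s_{j+1} = -3·s_j - 20 = -3·(7(-3)^(j - 1) - 5) - 20 = 7(-3)^j - 5 = 7(-3)^((j+1) - 1) - 5,
which is the claimed formula at t = j+1.
By the principle of mathematical induction, the result holds for all t ≥ 1.

s_t = 7(-3)^(t - 1) - 5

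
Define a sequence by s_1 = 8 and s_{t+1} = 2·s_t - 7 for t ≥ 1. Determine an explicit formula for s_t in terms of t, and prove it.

Computing the first terms: s_1 = 8, s_2 = 9, s_3 = 11. This suggests s_t = 2^(t - 1) + 7.
When t = 1: the formula gives 8 = 8 = s_1.
Inductive step: assume the claim holds for t = k, so s_k = 2^(k - 1) + 7.
Then s_{k+1} = 2·s_k - 7 = 2·(2^(k - 1) + 7) - 7 = 2^k + 7 = 2^((k+1) - 1) + 7,
which is the claimed formula at t = k+1.
By the principle of mathematical induction, the result holds for all t ≥ 1.

s_t = 2^(t - 1) + 7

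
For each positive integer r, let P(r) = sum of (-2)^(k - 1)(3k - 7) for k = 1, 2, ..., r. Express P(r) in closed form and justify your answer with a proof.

P(r) = (-2)^r(-r + 2) - 2

We claim P(r) = (-2)^r(-r + 2) - 2 for all r ≥ 1.
For the base case r = 1: P(1) = -4, and the closed form gives -4. They agree.
Suppose the result is true for r = k, so P(k) = (-2)^k(-k + 2) - 2.
Then P(k+1) = P(k) + ((-2)^k(3k - 4)) = ((-2)^k(-k + 2) - 2) + ((-2)^k(3k - 4)).
Simplifying, P(k+1) = 2(-2)^k·k - 2(-2)^k - 2 = (-2)^(k+1)(-(k+1) + 2) - 2,
which is the closed form with r = k+1.
Hence, by induction on r, the claim holds for every r ≥ 1.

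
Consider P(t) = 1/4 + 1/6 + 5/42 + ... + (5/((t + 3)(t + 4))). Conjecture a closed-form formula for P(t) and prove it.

P(t) = 5t/(4(t + 4))

We claim P(t) = 5t/(4(t + 4)) for all t ≥ 1.
When t = 1: P(1) = 1/4, and the closed form gives 1/4. They agree.
Inductive step: assume the claim holds for t = k, so P(k) = 5k/(4(k + 4)).
Then P(k+1) = P(k) + (5/((k + 4)(k + 5))) = (5k/(4(k + 4))) + (5/((k + 4)(k + 5))).
Simplifying, P(k+1) = 5(k + 1)/(4(k + 5)) = 5(k+1)/(4((k+1) + 4)),
which is the closed form with t = k+1.
By the principle of mathematical induction, the result holds for all t ≥ 1.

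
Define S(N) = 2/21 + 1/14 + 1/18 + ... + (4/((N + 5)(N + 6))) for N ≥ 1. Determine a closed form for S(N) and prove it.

S(N) = 2N/(3(N + 6))

We claim S(N) = 2N/(3(N + 6)) for all N ≥ 1.
Base case (N = 1): S(1) = 2/21, and the closed form gives 2/21. They agree.
Inductive step: suppose the statement holds for some i ≥ 1, so S(i) = 2i/(3(i + 6)).
Then S(i+1) = S(i) + (4/((i + 6)(i + 7))) = (2i/(3(i + 6))) + (4/((i + 6)(i + 7))).
Simplifying, S(i+1) = 2(i + 1)/(3(i + 7)) = 2(i+1)/(3((i+1) + 6)),
which is the closed form with N = i+1.
By induction, the statement is established for all N ≥ 1.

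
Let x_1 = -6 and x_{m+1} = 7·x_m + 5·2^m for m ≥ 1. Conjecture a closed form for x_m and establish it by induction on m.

x_m = -2^m - 4·7^(m - 1)

Computing the first terms: x_1 = -6, x_2 = -32, x_3 = -204. This suggests x_m = -2^m - 4·7^(m - 1).
Base case (m = 1): the formula gives -6 = -6 = x_1.
For the inductive step, assume it holds for an arbitrary j ≥ 1, so x_j = -2^j - 4·7^(j - 1).
Then x_{j+1} = 7·x_j + 5·2^j = 7·(-2^j - 4·7^(j - 1)) + 5·2^j = -2^(j + 1) - 4·7^j = -2^(j+1) - 4·7^((j+1) - 1),
which is the claimed formula at m = j+1.
By induction, the statement is established for all m ≥ 1.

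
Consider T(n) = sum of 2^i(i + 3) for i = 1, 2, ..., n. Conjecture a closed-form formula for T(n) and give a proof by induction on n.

T(n) = 2·2^n(n + 2) - 4

We claim T(n) = 2·2^n(n + 2) - 4 for all n ≥ 1.
When n = 1: T(1) = 8, and the closed form gives 8. They agree.
Inductive step: assume the claim holds for n = i, so T(i) = 2·2^i(i + 2) - 4.
Then T(i+1) = T(i) + (2^(i + 1)(i + 4)) = (2·2^i(i + 2) - 4) + (2^(i + 1)(i + 4)).
Simplifying, T(i+1) = 4·2^i·i + 12·2^i - 4 = 2·2^(i+1)((i+1) + 2) - 4,
which is the closed form with n = i+1.
This completes the induction.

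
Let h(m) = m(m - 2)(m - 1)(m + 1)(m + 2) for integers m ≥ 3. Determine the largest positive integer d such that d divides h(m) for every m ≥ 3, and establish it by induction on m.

Computing the first values: h(3) = 120 and h(4) = 720; gcd(120, 720) = 120, so d ≤ 120.
We prove 120 | m(m - 2)(m - 1)(m + 1)(m + 2) for all m ≥ 3 by induction on m.
For the base case m = 3: h(3) = 120 = 120·(1), so 120 | h(3).
For the inductive step, assume it holds for an arbitrary k ≥ 3, i.e. 120 | h(k). Then
h(k+1) − h(k) = (k-1)·k·(k+1)·(k+2)·(k+3) − (k-2)·(k-1)·k·(k+1)·(k+2) = (k-1)·k·(k+1)·(k+2)·[(k+3) − (k-2)] = 5·(k-1)·k·(k+1)·(k+2). The product of 4 consecutive integers is divisible by (4)! = 24, so h(k+1) − h(k) is divisible by 5·24 = 120. By the inductive hypothesis 120 | h(k), hence 120 | h(k+1).
By the principle of mathematical induction, the result holds for all m ≥ 3.
Therefore the largest such d is 120.

d = 120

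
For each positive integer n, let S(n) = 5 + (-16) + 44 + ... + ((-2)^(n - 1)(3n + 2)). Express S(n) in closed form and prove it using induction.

We claim S(n) = -(-2)^n(n + 1) + 1 for all n ≥ 1.
For the base case n = 1: S(1) = 5, and the closed form gives 5. They agree.
Suppose the result is true for n = j, so S(j) = -(-2)^j(j + 1) + 1.
Then S(j+1) = S(j) + ((-2)^j(3j + 5)) = (-(-2)^j(j + 1) + 1) + ((-2)^j(3j + 5)).
Simplifying, S(j+1) = -(-2)^(j + 1)j + (-2)^(j + 2) + 1 = -(-2)^(j+1)((j+1) + 1) + 1,
which is the closed form with n = j+1.
Hence, by induction on n, the claim holds for every n ≥ 1.

S(n) = -(-2)^n(n + 1) + 1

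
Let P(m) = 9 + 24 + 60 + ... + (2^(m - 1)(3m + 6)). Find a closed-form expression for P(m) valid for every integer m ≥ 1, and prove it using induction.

We claim P(m) = 3·2^m(m + 1) - 3 for all m ≥ 1.
Base case (m = 1): P(1) = 9, and the closed form gives 9. They agree.
Inductive step: suppose the statement holds for some j ≥ 1, so P(j) = 3·2^j(j + 1) - 3.
Then P(j+1) = P(j) + (3·2^j(j + 3)) = (3·2^j(j + 1) - 3) + (3·2^j(j + 3)).
Simplifying, P(j+1) = 6·2^j·j + 12·2^j - 3 = 3·2^(j+1)((j+1) + 1) - 3,
which is the closed form with m = j+1.
By the principle of mathematical induction, the result holds for all m ≥ 1.

P(m) = 3·2^m(m + 1) - 3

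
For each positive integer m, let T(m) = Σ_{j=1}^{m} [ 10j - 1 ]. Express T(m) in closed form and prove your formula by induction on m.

T(m) = m(5m + 4)

We claim T(m) = m(5m + 4) for all m ≥ 1.
Base step (m = 1): T(1) = 9, and the closed form gives 9. They agree.
Inductive step: suppose the statement holds for some j ≥ 1, so T(j) = j(5j + 4).
Then T(j+1) = T(j) + (10j + 9) = (j(5j + 4)) + (10j + 9).
Simplifying, T(j+1) = (j + 1)(5j + 9) = (j+1)(5(j+1) + 4),
which is the closed form with m = j+1.
This completes the induction.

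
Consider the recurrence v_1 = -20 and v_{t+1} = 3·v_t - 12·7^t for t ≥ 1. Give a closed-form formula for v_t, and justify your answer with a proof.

Computing the first terms: v_1 = -20, v_2 = -144, v_3 = -1020. This suggests v_t = 3^(t - 1) - 3·7^t.
Base case (t = 1): the formula gives -20 = -20 = v_1.
Suppose the result is true for t = r, so v_r = 3^(r - 1) - 3·7^r.
Then v_{r+1} = 3·v_r - 12·7^r = 3·(3^(r - 1) - 3·7^r) - 12·7^r = 3^r - 3·7^(r + 1) = 3^((r+1) - 1) - 3·7^(r+1),
which is the claimed formula at t = r+1.
This completes the induction.

v_t = 3^(t - 1) - 3·7^t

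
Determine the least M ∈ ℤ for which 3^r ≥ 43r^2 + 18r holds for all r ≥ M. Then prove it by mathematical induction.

At r = 7: 2187 < 2233, so the inequality fails and M ≥ 8. We prove 3^r ≥ 43r^2 + 18r for all r ≥ 8.
Base step (r = 8): 3^r = 6561 and 43r^2 + 18r = 2896, so 6561 ≥ 2896.
Suppose the result is true for r = i, so 3^i ≥ 43i^2 + 18i.
Then 3^(i + 1) = 3·(3^i) ≥ 3·(43i^2 + 18i).
Also, for i ≥ 8 we have 3·(43i^2 + 18i) ≥ 43(i+1)^2 + 18(i+1), since 3·(43i^2 + 18i) − (43(i+1)^2 + 18(i+1)) = 86i^2 - 50i - 61, which is nonnegative for all i ≥ 8.
Combining, 3^(i + 1) ≥ 43(i+1)^2 + 18(i+1).
By induction, the statement is established for all r ≥ 8.
Hence the smallest such M is 8.

M = 8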